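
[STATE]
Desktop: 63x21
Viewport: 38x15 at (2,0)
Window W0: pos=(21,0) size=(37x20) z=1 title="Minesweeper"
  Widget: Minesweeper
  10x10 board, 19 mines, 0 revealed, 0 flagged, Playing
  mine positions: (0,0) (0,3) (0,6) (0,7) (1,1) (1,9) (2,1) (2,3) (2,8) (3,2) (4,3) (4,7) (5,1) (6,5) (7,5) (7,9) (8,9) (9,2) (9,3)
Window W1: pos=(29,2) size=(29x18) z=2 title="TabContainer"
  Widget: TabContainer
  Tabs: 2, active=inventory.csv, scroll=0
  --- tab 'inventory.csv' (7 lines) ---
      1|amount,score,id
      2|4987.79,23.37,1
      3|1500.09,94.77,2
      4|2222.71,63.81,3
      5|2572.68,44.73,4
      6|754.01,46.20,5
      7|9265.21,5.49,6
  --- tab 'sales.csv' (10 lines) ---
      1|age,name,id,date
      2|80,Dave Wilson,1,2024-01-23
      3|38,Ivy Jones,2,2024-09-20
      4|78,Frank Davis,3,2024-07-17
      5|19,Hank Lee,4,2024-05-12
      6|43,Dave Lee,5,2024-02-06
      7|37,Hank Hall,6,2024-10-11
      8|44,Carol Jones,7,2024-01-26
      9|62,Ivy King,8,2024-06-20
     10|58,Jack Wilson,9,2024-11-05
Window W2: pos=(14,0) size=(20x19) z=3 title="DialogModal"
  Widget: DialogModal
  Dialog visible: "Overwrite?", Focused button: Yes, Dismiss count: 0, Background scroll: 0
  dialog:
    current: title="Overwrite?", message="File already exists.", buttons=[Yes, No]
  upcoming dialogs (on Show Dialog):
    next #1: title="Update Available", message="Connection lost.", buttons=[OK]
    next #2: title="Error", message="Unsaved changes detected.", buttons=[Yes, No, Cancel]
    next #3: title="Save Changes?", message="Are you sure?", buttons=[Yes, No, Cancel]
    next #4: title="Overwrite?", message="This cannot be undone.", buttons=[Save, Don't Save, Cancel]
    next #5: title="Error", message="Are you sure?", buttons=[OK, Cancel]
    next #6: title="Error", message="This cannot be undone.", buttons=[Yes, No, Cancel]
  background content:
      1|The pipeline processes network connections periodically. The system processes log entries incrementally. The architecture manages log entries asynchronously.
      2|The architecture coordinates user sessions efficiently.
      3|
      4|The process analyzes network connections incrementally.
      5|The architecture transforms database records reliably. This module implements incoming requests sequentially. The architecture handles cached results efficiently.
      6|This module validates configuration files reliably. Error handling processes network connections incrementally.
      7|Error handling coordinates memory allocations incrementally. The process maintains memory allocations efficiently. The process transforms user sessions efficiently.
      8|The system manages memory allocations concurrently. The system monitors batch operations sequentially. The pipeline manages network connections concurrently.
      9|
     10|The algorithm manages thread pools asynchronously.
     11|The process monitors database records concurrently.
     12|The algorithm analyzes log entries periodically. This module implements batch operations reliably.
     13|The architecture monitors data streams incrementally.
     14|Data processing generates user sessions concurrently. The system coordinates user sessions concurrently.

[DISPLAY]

            ┏━━━━━━━━━━━━━━━━━━┓━━━━━━
            ┃ DialogModal      ┃      
            ┠──────────────────┨━━━━━━
            ┃The pipeline proce┃Contai
            ┃The architecture c┃──────
            ┃                  ┃entory
            ┃The process analyz┃──────
            ┃The architecture t┃nt,sco
            ┃Th┌────────────┐da┃.79,23
            ┃Er│ Overwrite? │oo┃.09,94
            ┃Th│File already│es┃.71,63
            ┃  │ [Yes]  No  │  ┃.68,44
            ┃Th└────────────┘na┃01,46.
            ┃The process monito┃.21,5.
            ┃The algorithm anal┃      


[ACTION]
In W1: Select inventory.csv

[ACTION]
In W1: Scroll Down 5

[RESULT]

            ┏━━━━━━━━━━━━━━━━━━┓━━━━━━
            ┃ DialogModal      ┃      
            ┠──────────────────┨━━━━━━
            ┃The pipeline proce┃Contai
            ┃The architecture c┃──────
            ┃                  ┃entory
            ┃The process analyz┃──────
            ┃The architecture t┃01,46.
            ┃Th┌────────────┐da┃.21,5.
            ┃Er│ Overwrite? │oo┃      
            ┃Th│File already│es┃      
            ┃  │ [Yes]  No  │  ┃      
            ┃Th└────────────┘na┃      
            ┃The process monito┃      
            ┃The algorithm anal┃      


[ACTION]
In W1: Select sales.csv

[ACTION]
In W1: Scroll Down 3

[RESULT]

            ┏━━━━━━━━━━━━━━━━━━┓━━━━━━
            ┃ DialogModal      ┃      
            ┠──────────────────┨━━━━━━
            ┃The pipeline proce┃Contai
            ┃The architecture c┃──────
            ┃                  ┃entory
            ┃The process analyz┃──────
            ┃The architecture t┃rank D
            ┃Th┌────────────┐da┃ank Le
            ┃Er│ Overwrite? │oo┃ave Le
            ┃Th│File already│es┃ank Ha
            ┃  │ [Yes]  No  │  ┃arol J
            ┃Th└────────────┘na┃vy Kin
            ┃The process monito┃ack Wi
            ┃The algorithm anal┃      


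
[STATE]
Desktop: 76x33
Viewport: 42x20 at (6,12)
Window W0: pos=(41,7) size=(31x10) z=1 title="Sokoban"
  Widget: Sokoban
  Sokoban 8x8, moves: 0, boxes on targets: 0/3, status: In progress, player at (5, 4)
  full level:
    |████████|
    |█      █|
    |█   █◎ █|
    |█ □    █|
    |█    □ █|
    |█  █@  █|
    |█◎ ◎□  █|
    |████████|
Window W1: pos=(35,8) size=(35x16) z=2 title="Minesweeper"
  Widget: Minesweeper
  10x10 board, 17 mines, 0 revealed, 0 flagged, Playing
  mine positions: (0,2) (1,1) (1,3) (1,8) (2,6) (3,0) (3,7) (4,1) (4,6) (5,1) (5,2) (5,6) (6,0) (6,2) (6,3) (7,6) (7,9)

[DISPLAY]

                             ┃■■■■■■■■■■  
                             ┃■■■■■■■■■■  
                             ┃■■■■■■■■■■  
                             ┃■■■■■■■■■■  
                             ┃■■■■■■■■■■  
                             ┃■■■■■■■■■■  
                             ┃■■■■■■■■■■  
                             ┃■■■■■■■■■■  
                             ┃■■■■■■■■■■  
                             ┃            
                             ┃            
                             ┗━━━━━━━━━━━━
                                          
                                          
                                          
                                          
                                          
                                          
                                          
                                          


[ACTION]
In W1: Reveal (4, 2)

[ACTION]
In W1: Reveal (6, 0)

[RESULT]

                             ┃■✹■✹■■■■✹■  
                             ┃■■■■■■✹■■■  
                             ┃✹■■■■■■✹■■  
                             ┃■✹3■■■✹■■■  
                             ┃■✹✹■■■✹■■■  
                             ┃✹■✹✹■■■■■■  
                             ┃■■■■■■✹■■✹  
                             ┃■■■■■■■■■■  
                             ┃■■■■■■■■■■  
                             ┃            
                             ┃            
                             ┗━━━━━━━━━━━━
                                          
                                          
                                          
                                          
                                          
                                          
                                          
                                          


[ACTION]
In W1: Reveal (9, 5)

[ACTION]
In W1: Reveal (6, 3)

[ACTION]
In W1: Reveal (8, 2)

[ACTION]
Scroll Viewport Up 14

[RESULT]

                                          
                                          
                                          
                                          
                                          
                                          
                                          
                                   ┏━━━━━━
                             ┏━━━━━━━━━━━━
                             ┃ Minesweeper
                             ┠────────────
                             ┃■■✹■■■■■■■  
                             ┃■✹■✹■■■■✹■  
                             ┃■■■■■■✹■■■  
                             ┃✹■■■■■■✹■■  
                             ┃■✹3■■■✹■■■  
                             ┃■✹✹■■■✹■■■  
                             ┃✹■✹✹■■■■■■  
                             ┃■■■■■■✹■■✹  
                             ┃■■■■■■■■■■  


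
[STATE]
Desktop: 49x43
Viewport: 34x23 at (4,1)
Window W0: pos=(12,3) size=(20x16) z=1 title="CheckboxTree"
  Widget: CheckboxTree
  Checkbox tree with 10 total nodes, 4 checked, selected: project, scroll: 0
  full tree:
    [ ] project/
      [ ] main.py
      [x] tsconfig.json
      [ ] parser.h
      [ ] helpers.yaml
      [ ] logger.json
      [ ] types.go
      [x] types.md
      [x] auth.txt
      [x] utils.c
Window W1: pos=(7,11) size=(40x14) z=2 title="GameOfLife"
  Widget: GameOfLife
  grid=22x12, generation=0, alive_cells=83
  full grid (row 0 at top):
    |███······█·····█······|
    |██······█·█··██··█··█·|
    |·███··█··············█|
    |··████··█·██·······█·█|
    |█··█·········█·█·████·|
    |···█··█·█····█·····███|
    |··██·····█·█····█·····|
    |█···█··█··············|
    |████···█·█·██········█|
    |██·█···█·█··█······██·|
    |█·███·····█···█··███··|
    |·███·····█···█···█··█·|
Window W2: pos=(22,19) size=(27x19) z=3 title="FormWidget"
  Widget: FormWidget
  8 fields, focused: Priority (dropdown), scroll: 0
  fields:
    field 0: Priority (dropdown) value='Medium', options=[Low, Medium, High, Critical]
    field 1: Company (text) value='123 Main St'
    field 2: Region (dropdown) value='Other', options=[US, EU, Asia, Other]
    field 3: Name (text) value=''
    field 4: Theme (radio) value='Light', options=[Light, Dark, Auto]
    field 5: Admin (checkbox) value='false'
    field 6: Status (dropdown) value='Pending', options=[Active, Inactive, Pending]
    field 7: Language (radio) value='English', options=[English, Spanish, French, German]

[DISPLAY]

                                  
                                  
        ┏━━━━━━━━━━━━━━━━━━┓      
        ┃ CheckboxTree     ┃      
        ┠──────────────────┨      
        ┃>[-] project/     ┃      
        ┃   [ ] main.py    ┃      
        ┃   [x] tsconfig.js┃      
        ┃   [ ] parser.h   ┃      
        ┃   [ ] helpers.yam┃      
   ┏━━━━━━━━━━━━━━━━━━━━━━━━━━━━━━
   ┃ GameOfLife                   
   ┠──────────────────────────────
   ┃Gen: 0                        
   ┃██······█·█··██··█··█·        
   ┃·███··█··············█        
   ┃··████··█·██·······█·█        
   ┃█··█·········█·█·████·        
   ┃···█··█·█····█┏━━━━━━━━━━━━━━━
   ┃··██·····█·█··┃ FormWidget    
   ┃█···█··█······┠───────────────
   ┃████···█·█·██·┃> Priority:   [
   ┃██·█···█·█··█·┃  Company:    [


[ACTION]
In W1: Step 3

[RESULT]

                                  
                                  
        ┏━━━━━━━━━━━━━━━━━━┓      
        ┃ CheckboxTree     ┃      
        ┠──────────────────┨      
        ┃>[-] project/     ┃      
        ┃   [ ] main.py    ┃      
        ┃   [x] tsconfig.js┃      
        ┃   [ ] parser.h   ┃      
        ┃   [ ] helpers.yam┃      
   ┏━━━━━━━━━━━━━━━━━━━━━━━━━━━━━━
   ┃ GameOfLife                   
   ┠──────────────────────────────
   ┃Gen: 3                        
   ┃·········█············        
   ┃····█··██·██··········        
   ┃····█··█·███·······███        
   ┃······················        
   ┃····█··█····█·┏━━━━━━━━━━━━━━━
   ┃·███·█·····███┃ FormWidget    
   ┃··█···█··██·██┠───────────────
   ┃··█····█·█·█··┃> Priority:   [
   ┃···█·██·█·████┃  Company:    [


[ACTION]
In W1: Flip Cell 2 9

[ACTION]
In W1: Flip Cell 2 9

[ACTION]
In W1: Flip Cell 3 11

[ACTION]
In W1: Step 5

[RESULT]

                                  
                                  
        ┏━━━━━━━━━━━━━━━━━━┓      
        ┃ CheckboxTree     ┃      
        ┠──────────────────┨      
        ┃>[-] project/     ┃      
        ┃   [ ] main.py    ┃      
        ┃   [x] tsconfig.js┃      
        ┃   [ ] parser.h   ┃      
        ┃   [ ] helpers.yam┃      
   ┏━━━━━━━━━━━━━━━━━━━━━━━━━━━━━━
   ┃ GameOfLife                   
   ┠──────────────────────────────
   ┃Gen: 8                        
   ┃·······██·███·········        
   ┃······██············█·        
   ┃······██·█··········█·        
   ┃······██·····█······█·        
   ┃·█···········█┏━━━━━━━━━━━━━━━
   ┃·███··█······█┃ FormWidget    
   ┃·█·█·█···█·██·┠───────────────
   ┃·█·██·█·█·····┃> Priority:   [
   ┃·█·█··███·····┃  Company:    [


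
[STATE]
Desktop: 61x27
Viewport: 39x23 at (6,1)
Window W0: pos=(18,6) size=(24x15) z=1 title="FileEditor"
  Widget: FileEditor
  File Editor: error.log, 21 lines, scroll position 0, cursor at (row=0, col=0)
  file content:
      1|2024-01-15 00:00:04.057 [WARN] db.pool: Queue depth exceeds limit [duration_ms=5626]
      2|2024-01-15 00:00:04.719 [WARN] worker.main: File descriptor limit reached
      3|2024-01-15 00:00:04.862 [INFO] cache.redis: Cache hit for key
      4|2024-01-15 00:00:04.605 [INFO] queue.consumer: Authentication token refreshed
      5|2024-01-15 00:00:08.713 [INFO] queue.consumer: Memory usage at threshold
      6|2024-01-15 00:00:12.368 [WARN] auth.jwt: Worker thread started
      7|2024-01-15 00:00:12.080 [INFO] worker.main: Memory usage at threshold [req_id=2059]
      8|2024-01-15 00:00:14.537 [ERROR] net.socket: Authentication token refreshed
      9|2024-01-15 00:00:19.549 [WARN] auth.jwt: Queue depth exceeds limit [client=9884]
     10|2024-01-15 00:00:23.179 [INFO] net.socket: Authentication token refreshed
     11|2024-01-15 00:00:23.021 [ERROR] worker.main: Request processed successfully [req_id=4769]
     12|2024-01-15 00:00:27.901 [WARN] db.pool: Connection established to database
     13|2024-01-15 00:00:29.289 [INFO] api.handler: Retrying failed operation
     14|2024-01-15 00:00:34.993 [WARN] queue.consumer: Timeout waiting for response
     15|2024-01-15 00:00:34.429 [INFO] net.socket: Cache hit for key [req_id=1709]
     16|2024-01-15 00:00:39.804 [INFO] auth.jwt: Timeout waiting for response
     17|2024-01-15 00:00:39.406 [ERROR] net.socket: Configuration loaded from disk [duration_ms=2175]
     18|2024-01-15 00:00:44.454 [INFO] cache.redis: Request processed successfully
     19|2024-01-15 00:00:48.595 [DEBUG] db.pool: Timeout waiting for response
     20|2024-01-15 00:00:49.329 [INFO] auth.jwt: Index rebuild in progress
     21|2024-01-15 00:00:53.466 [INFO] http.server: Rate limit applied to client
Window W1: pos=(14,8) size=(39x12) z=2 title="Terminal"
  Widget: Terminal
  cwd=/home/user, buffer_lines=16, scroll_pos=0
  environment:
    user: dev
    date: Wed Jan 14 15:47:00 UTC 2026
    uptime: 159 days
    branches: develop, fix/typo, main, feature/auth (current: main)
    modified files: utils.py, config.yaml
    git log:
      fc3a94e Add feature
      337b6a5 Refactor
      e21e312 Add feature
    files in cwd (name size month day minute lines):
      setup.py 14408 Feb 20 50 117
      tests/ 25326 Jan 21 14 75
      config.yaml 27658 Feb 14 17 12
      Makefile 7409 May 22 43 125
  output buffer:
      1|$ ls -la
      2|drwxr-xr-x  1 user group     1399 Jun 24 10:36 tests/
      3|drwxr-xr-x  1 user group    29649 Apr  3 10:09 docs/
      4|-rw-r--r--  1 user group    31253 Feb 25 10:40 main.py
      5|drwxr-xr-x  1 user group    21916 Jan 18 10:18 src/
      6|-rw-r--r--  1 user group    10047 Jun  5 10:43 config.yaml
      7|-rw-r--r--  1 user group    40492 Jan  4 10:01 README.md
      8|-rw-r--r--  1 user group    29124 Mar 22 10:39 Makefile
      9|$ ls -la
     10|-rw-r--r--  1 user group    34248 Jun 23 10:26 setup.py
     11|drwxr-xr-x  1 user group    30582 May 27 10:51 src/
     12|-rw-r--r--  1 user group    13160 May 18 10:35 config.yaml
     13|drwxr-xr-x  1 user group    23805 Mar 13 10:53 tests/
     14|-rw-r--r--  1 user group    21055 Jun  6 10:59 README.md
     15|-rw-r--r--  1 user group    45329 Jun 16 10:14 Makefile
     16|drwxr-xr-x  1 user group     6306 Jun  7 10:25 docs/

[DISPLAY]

                                       
                                       
                                       
                                       
                                       
            ┏━━━━━━━━━━━━━━━━━━━━━━┓   
            ┃ FileEditor           ┃   
        ┏━━━━━━━━━━━━━━━━━━━━━━━━━━━━━━
        ┃ Terminal                     
        ┠──────────────────────────────
        ┃$ ls -la                      
        ┃drwxr-xr-x  1 user group     1
        ┃drwxr-xr-x  1 user group    29
        ┃-rw-r--r--  1 user group    31
        ┃drwxr-xr-x  1 user group    21
        ┃-rw-r--r--  1 user group    10
        ┃-rw-r--r--  1 user group    40
        ┃-rw-r--r--  1 user group    29
        ┗━━━━━━━━━━━━━━━━━━━━━━━━━━━━━━
            ┗━━━━━━━━━━━━━━━━━━━━━━┛   
                                       
                                       
                                       


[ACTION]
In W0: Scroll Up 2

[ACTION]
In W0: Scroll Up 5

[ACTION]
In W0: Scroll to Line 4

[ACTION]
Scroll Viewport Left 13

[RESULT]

                                       
                                       
                                       
                                       
                                       
                  ┏━━━━━━━━━━━━━━━━━━━━
                  ┃ FileEditor         
              ┏━━━━━━━━━━━━━━━━━━━━━━━━
              ┃ Terminal               
              ┠────────────────────────
              ┃$ ls -la                
              ┃drwxr-xr-x  1 user group
              ┃drwxr-xr-x  1 user group
              ┃-rw-r--r--  1 user group
              ┃drwxr-xr-x  1 user group
              ┃-rw-r--r--  1 user group
              ┃-rw-r--r--  1 user group
              ┃-rw-r--r--  1 user group
              ┗━━━━━━━━━━━━━━━━━━━━━━━━
                  ┗━━━━━━━━━━━━━━━━━━━━
                                       
                                       
                                       


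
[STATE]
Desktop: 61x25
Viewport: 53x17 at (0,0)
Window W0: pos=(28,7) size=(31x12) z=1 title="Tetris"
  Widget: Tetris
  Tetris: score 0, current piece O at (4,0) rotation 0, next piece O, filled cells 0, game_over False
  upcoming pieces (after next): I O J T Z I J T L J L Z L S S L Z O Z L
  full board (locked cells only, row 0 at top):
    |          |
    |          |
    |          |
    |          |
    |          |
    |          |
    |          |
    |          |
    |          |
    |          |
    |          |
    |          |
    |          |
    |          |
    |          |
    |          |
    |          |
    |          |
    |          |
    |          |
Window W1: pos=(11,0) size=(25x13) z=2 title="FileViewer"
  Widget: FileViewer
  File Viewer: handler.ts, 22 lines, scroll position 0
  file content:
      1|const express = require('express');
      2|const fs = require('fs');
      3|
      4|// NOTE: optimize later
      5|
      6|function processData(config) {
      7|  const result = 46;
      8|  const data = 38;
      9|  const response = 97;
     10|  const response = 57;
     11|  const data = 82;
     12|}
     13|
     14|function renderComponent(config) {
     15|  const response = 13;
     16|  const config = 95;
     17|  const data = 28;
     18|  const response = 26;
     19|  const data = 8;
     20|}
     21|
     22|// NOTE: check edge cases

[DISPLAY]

           ┏━━━━━━━━━━━━━━━━━━━━━━━┓                 
           ┃ FileViewer            ┃                 
           ┠───────────────────────┨                 
           ┃const express = requir▲┃                 
           ┃const fs = require('fs█┃                 
           ┃                      ░┃                 
           ┃// NOTE: optimize late░┃                 
           ┃                      ░┃━━━━━━━━━━━━━━━━━
           ┃function processData(c░┃                 
           ┃  const result = 46;  ░┃─────────────────
           ┃  const data = 38;    ░┃   │Next:        
           ┃  const response = 97;▼┃   │▓▓           
           ┗━━━━━━━━━━━━━━━━━━━━━━━┛   │▓▓           
                            ┃          │             
                            ┃          │             
                            ┃          │             
                            ┃          │Score:       


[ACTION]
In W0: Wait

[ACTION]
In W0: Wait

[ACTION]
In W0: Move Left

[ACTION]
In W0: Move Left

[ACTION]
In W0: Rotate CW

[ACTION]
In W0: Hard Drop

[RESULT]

           ┏━━━━━━━━━━━━━━━━━━━━━━━┓                 
           ┃ FileViewer            ┃                 
           ┠───────────────────────┨                 
           ┃const express = requir▲┃                 
           ┃const fs = require('fs█┃                 
           ┃                      ░┃                 
           ┃// NOTE: optimize late░┃                 
           ┃                      ░┃━━━━━━━━━━━━━━━━━
           ┃function processData(c░┃                 
           ┃  const result = 46;  ░┃─────────────────
           ┃  const data = 38;    ░┃   │Next:        
           ┃  const response = 97;▼┃   │████         
           ┗━━━━━━━━━━━━━━━━━━━━━━━┛   │             
                            ┃          │             
                            ┃          │             
                            ┃          │             
                            ┃  ▓▓      │Score:       


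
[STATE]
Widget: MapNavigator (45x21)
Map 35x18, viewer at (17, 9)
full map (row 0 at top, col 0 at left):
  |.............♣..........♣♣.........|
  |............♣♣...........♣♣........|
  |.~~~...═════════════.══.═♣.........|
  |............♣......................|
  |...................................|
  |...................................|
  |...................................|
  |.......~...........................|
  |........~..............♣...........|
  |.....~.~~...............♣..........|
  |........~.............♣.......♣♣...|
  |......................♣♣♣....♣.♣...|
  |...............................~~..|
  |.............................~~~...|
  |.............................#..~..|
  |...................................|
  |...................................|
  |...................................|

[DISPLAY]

                                             
     .............♣..........♣♣.........     
     ............♣♣...........♣♣........     
     .~~~...═════════════.══.═♣.........     
     ............♣......................     
     ...................................     
     ...................................     
     ...................................     
     .......~...........................     
     ........~..............♣...........     
     .....~.~~........@......♣..........     
     ........~.............♣.......♣♣...     
     ......................♣♣♣....♣.♣...     
     ...............................~~..     
     .............................~~~...     
     .............................#..~..     
     ...................................     
     ...................................     
     ...................................     
                                             
                                             


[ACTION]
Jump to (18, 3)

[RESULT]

                                             
                                             
                                             
                                             
                                             
                                             
                                             
    .............♣..........♣♣.........      
    ............♣♣...........♣♣........      
    .~~~...═════════════.══.═♣.........      
    ............♣.....@................      
    ...................................      
    ...................................      
    ...................................      
    .......~...........................      
    ........~..............♣...........      
    .....~.~~...............♣..........      
    ........~.............♣.......♣♣...      
    ......................♣♣♣....♣.♣...      
    ...............................~~..      
    .............................~~~...      


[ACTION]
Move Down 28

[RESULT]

    .......~...........................      
    ........~..............♣...........      
    .....~.~~...............♣..........      
    ........~.............♣.......♣♣...      
    ......................♣♣♣....♣.♣...      
    ...............................~~..      
    .............................~~~...      
    .............................#..~..      
    ...................................      
    ...................................      
    ..................@................      
                                             
                                             
                                             
                                             
                                             
                                             
                                             
                                             
                                             
                                             


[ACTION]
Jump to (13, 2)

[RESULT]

                                             
                                             
                                             
                                             
                                             
                                             
                                             
                                             
         .............♣..........♣♣......... 
         ............♣♣...........♣♣........ 
         .~~~...══════@══════.══.═♣......... 
         ............♣...................... 
         ................................... 
         ................................... 
         ................................... 
         .......~........................... 
         ........~..............♣........... 
         .....~.~~...............♣.......... 
         ........~.............♣.......♣♣... 
         ......................♣♣♣....♣.♣... 
         ...............................~~.. 


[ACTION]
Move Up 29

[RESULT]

                                             
                                             
                                             
                                             
                                             
                                             
                                             
                                             
                                             
                                             
         .............@..........♣♣......... 
         ............♣♣...........♣♣........ 
         .~~~...═════════════.══.═♣......... 
         ............♣...................... 
         ................................... 
         ................................... 
         ................................... 
         .......~........................... 
         ........~..............♣........... 
         .....~.~~...............♣.......... 
         ........~.............♣.......♣♣... 


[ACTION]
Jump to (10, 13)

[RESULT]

            ............♣....................
            .................................
            .................................
            .................................
            .......~.........................
            ........~..............♣.........
            .....~.~~...............♣........
            ........~.............♣.......♣♣.
            ......................♣♣♣....♣.♣.
            ...............................~~
            ..........@..................~~~.
            .............................#..~
            .................................
            .................................
            .................................
                                             
                                             
                                             
                                             
                                             
                                             


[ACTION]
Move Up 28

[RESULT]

                                             
                                             
                                             
                                             
                                             
                                             
                                             
                                             
                                             
                                             
            ..........@..♣..........♣♣.......
            ............♣♣...........♣♣......
            .~~~...═════════════.══.═♣.......
            ............♣....................
            .................................
            .................................
            .................................
            .......~.........................
            ........~..............♣.........
            .....~.~~...............♣........
            ........~.............♣.......♣♣.


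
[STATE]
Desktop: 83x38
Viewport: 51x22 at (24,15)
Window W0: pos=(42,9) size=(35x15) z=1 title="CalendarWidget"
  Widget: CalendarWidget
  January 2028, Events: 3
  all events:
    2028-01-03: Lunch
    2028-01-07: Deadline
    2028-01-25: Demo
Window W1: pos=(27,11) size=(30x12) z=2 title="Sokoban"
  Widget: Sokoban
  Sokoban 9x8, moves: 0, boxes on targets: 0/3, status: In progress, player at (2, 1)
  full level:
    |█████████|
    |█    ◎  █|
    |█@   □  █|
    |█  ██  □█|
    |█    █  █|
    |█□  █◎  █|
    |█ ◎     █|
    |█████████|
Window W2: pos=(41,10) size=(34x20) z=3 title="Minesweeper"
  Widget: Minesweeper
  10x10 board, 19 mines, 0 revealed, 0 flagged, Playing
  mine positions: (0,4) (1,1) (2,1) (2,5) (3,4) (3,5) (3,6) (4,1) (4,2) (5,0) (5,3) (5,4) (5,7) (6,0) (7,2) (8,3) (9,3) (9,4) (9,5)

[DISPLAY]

   ┃█    ◎  █    ┃■■■■■■■■■■                      ┃
   ┃█@   □  █    ┃■■■■■■■■■■                      ┃
   ┃█  ██  □█    ┃■■■■■■■■■■                      ┃
   ┃█    █  █    ┃■■■■■■■■■■                      ┃
   ┃█□  █◎  █    ┃■■■■■■■■■■                      ┃
   ┃█ ◎     █    ┃■■■■■■■■■■                      ┃
   ┃█████████    ┃■■■■■■■■■■                      ┃
   ┗━━━━━━━━━━━━━┃■■■■■■■■■■                      ┃
                 ┃                                ┃
                 ┃                                ┃
                 ┃                                ┃
                 ┃                                ┃
                 ┃                                ┃
                 ┃                                ┃
                 ┗━━━━━━━━━━━━━━━━━━━━━━━━━━━━━━━━┛
                                                   
                                                   
                                                   
                                                   
                                                   
                                                   
                                                   


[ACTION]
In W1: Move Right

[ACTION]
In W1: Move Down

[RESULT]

   ┃█    ◎  █    ┃■■■■■■■■■■                      ┃
   ┃█    □  █    ┃■■■■■■■■■■                      ┃
   ┃█ @██  □█    ┃■■■■■■■■■■                      ┃
   ┃█    █  █    ┃■■■■■■■■■■                      ┃
   ┃█□  █◎  █    ┃■■■■■■■■■■                      ┃
   ┃█ ◎     █    ┃■■■■■■■■■■                      ┃
   ┃█████████    ┃■■■■■■■■■■                      ┃
   ┗━━━━━━━━━━━━━┃■■■■■■■■■■                      ┃
                 ┃                                ┃
                 ┃                                ┃
                 ┃                                ┃
                 ┃                                ┃
                 ┃                                ┃
                 ┃                                ┃
                 ┗━━━━━━━━━━━━━━━━━━━━━━━━━━━━━━━━┛
                                                   
                                                   
                                                   
                                                   
                                                   
                                                   
                                                   


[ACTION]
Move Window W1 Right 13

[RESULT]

                ┃┃■■■■■■■■■■                      ┃
                ┃┃■■■■■■■■■■                      ┃
                ┃┃■■■■■■■■■■                      ┃
                ┃┃■■■■■■■■■■                      ┃
                ┃┃■■■■■■■■■■                      ┃
                ┃┃■■■■■■■■■■                      ┃
                ┃┃■■■■■■■■■■                      ┃
                ┗┃■■■■■■■■■■                      ┃
                 ┃                                ┃
                 ┃                                ┃
                 ┃                                ┃
                 ┃                                ┃
                 ┃                                ┃
                 ┃                                ┃
                 ┗━━━━━━━━━━━━━━━━━━━━━━━━━━━━━━━━┛
                                                   
                                                   
                                                   
                                                   
                                                   
                                                   
                                                   


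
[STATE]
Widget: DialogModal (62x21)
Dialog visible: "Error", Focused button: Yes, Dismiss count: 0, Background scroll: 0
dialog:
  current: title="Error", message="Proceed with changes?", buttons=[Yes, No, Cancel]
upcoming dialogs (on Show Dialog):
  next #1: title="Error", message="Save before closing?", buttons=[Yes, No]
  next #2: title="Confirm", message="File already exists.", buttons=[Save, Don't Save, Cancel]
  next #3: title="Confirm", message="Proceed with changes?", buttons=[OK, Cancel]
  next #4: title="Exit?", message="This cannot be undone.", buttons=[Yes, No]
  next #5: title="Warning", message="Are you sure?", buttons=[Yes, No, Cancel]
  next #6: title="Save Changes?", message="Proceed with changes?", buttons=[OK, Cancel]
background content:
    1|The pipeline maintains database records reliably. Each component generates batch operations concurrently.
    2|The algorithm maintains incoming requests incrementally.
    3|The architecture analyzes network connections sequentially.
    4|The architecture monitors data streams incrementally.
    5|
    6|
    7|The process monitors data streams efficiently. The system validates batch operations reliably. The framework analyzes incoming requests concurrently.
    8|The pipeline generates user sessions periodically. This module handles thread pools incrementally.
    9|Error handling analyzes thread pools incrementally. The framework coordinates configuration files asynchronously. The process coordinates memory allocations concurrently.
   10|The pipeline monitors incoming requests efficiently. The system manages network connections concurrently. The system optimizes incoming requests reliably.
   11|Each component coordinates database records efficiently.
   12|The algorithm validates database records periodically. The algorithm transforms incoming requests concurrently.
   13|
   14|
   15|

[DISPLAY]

The pipeline maintains database records reliably. Each compone
The algorithm maintains incoming requests incrementally.      
The architecture analyzes network connections sequentially.   
The architecture monitors data streams incrementally.         
                                                              
                                                              
The process monitors data streams efficiently. The system vali
The pipeline generates user sessions periodically. This module
Error handling ana┌───────────────────────┐entally. The framew
The pipeline monit│         Error         │iciently. The syste
Each component coo│ Proceed with changes? │ efficiently.      
The algorithm vali│  [Yes]  No   Cancel   │riodically. The alg
                  └───────────────────────┘                   
                                                              
                                                              
                                                              
                                                              
                                                              
                                                              
                                                              
                                                              


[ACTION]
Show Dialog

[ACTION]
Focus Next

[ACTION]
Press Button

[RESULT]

The pipeline maintains database records reliably. Each compone
The algorithm maintains incoming requests incrementally.      
The architecture analyzes network connections sequentially.   
The architecture monitors data streams incrementally.         
                                                              
                                                              
The process monitors data streams efficiently. The system vali
The pipeline generates user sessions periodically. This module
Error handling analyzes thread pools incrementally. The framew
The pipeline monitors incoming requests efficiently. The syste
Each component coordinates database records efficiently.      
The algorithm validates database records periodically. The alg
                                                              
                                                              
                                                              
                                                              
                                                              
                                                              
                                                              
                                                              
                                                              
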